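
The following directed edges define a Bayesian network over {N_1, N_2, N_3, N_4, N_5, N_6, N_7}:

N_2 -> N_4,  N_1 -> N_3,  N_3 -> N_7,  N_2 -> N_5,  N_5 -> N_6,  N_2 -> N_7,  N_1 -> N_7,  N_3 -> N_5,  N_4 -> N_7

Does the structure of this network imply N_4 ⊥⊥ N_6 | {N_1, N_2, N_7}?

We examine all 6 paths between N_4 and N_6:
Path 1: N_4 → N_7 ← N_1 → N_3 → N_5 → N_6
  N_1 is a fork here and N_1 is conditioned on, so the path is blocked at N_1.
Path 2: N_4 → N_7 ← N_3 → N_5 → N_6
  N_7 is a collider and N_7 is conditioned on, which opens it; N_3 is a fork and N_3 is not conditioned on; N_5 is a chain and N_5 is not conditioned on — no node blocks this path, so it is active.
Path 3: N_4 → N_7 ← N_2 → N_5 → N_6
  N_2 is a fork here and N_2 is conditioned on, so the path is blocked at N_2.
Path 4: N_4 ← N_2 → N_7 ← N_1 → N_3 → N_5 → N_6
  N_2 is a fork here and N_2 is conditioned on, so the path is blocked at N_2.
Path 5: N_4 ← N_2 → N_7 ← N_3 → N_5 → N_6
  N_2 is a fork here and N_2 is conditioned on, so the path is blocked at N_2.
Path 6: N_4 ← N_2 → N_5 → N_6
  N_2 is a fork here and N_2 is conditioned on, so the path is blocked at N_2.
Since the path N_4 → N_7 ← N_3 → N_5 → N_6 is active, N_4 and N_6 are not d-separated given {N_1, N_2, N_7}.

No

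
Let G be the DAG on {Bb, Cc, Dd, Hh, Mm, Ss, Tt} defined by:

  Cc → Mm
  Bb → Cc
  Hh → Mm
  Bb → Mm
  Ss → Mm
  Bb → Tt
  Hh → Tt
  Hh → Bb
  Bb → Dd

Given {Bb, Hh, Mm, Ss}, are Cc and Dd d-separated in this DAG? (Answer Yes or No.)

There are 4 undirected paths between Cc and Dd; checking each against the conditioning set {Bb, Hh, Mm, Ss}:
Path 1: Cc → Mm ← Hh → Tt ← Bb → Dd
  Hh is a fork here and Hh is conditioned on, so the path is blocked at Hh.
Path 2: Cc → Mm ← Hh → Bb → Dd
  Hh is a fork here and Hh is conditioned on, so the path is blocked at Hh.
Path 3: Cc → Mm ← Bb → Dd
  Bb is a fork here and Bb is conditioned on, so the path is blocked at Bb.
Path 4: Cc ← Bb → Dd
  Bb is a fork here and Bb is conditioned on, so the path is blocked at Bb.
Since every path is blocked, d-separation holds.

Yes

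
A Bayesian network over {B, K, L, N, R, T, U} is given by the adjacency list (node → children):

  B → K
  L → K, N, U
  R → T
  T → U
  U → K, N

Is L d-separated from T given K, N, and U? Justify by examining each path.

Enumerating the 3 paths from L to T and testing each for blocking by {K, N, U}:
  1. L → N ← U ← T — N:collider[open]; U:chain[blocks] ⇒ blocked
  2. L → U ← T — U:collider[open] ⇒ active
  3. L → K ← U ← T — K:collider[open]; U:chain[blocks] ⇒ blocked
Because an active path exists, L and T are not d-separated.

No — L and T are not d-separated given {K, N, U}.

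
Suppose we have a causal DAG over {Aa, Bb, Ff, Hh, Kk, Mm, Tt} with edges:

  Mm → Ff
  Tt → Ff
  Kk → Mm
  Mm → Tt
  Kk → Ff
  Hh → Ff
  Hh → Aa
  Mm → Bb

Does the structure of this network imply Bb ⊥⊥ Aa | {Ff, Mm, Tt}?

Yes

We examine all 3 paths between Bb and Aa:
  1. Bb ← Mm → Ff ← Hh → Aa — Mm:fork[blocks]; Ff:collider[open]; Hh:fork[open] ⇒ blocked
  2. Bb ← Mm → Tt → Ff ← Hh → Aa — Mm:fork[blocks]; Tt:chain[blocks]; Ff:collider[open]; Hh:fork[open] ⇒ blocked
  3. Bb ← Mm ← Kk → Ff ← Hh → Aa — Mm:chain[blocks]; Kk:fork[open]; Ff:collider[open]; Hh:fork[open] ⇒ blocked
Since every path is blocked, d-separation holds.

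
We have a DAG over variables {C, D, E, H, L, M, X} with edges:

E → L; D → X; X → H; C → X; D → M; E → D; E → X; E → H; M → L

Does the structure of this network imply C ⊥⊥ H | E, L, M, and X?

Yes — C and H are d-separated given {E, L, M, X}.

4 paths connect C and H; each must be blocked for d-separation to hold:
Path 1: C → X ← E → H
  E is a fork here and E is conditioned on, so the path is blocked at E.
Path 2: C → X → H
  X is a chain here and X is conditioned on, so the path is blocked at X.
Path 3: C → X ← D ← E → H
  E is a fork here and E is conditioned on, so the path is blocked at E.
Path 4: C → X ← D → M → L ← E → H
  M is a chain here and M is conditioned on, so the path is blocked at M.
Since every path is blocked, d-separation holds.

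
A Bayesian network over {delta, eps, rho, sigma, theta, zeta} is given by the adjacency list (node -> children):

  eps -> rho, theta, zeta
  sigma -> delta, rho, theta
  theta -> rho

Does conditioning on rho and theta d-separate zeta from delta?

No

4 paths connect zeta and delta; each must be blocked for d-separation to hold:
  1. zeta ← eps → rho ← theta ← sigma → delta — eps:fork[open]; rho:collider[open]; theta:chain[blocks]; sigma:fork[open] ⇒ blocked
  2. zeta ← eps → rho ← sigma → delta — eps:fork[open]; rho:collider[open]; sigma:fork[open] ⇒ active
  3. zeta ← eps → theta → rho ← sigma → delta — eps:fork[open]; theta:chain[blocks]; rho:collider[open]; sigma:fork[open] ⇒ blocked
  4. zeta ← eps → theta ← sigma → delta — eps:fork[open]; theta:collider[open]; sigma:fork[open] ⇒ active
Since the path zeta ← eps → rho ← sigma → delta is active, zeta and delta are not d-separated given {rho, theta}.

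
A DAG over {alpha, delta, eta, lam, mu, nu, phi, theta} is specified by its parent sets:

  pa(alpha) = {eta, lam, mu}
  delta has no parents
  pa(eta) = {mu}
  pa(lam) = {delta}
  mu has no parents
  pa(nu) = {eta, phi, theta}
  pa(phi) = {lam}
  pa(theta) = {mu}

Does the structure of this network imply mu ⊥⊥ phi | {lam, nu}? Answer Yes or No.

6 paths connect mu and phi; each must be blocked for d-separation to hold:
Path 1: mu → alpha ← lam → phi
  alpha is a collider here and neither alpha nor any of its descendants is conditioned on, so the collider stays closed — the path is blocked at alpha.
Path 2: mu → alpha ← eta → nu ← phi
  alpha is a collider here and neither alpha nor any of its descendants is conditioned on, so the collider stays closed — the path is blocked at alpha.
Path 3: mu → theta → nu ← phi
  theta is a chain and theta is not conditioned on; nu is a collider and nu is conditioned on, which opens it — no node blocks this path, so it is active.
Path 4: mu → theta → nu ← eta → alpha ← lam → phi
  alpha is a collider here and neither alpha nor any of its descendants is conditioned on, so the collider stays closed — the path is blocked at alpha.
Path 5: mu → eta → alpha ← lam → phi
  alpha is a collider here and neither alpha nor any of its descendants is conditioned on, so the collider stays closed — the path is blocked at alpha.
Path 6: mu → eta → nu ← phi
  eta is a chain and eta is not conditioned on; nu is a collider and nu is conditioned on, which opens it — no node blocks this path, so it is active.
At least one path is unblocked, so d-separation fails.

No — mu and phi are not d-separated given {lam, nu}.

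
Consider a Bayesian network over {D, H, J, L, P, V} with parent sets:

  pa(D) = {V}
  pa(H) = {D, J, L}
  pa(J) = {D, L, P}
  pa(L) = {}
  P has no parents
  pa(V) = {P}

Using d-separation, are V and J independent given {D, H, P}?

Yes

4 paths connect V and J; each must be blocked for d-separation to hold:
Path 1: V → D → J
  D is a chain here and D is conditioned on, so the path is blocked at D.
Path 2: V → D → H ← J
  D is a chain here and D is conditioned on, so the path is blocked at D.
Path 3: V → D → H ← L → J
  D is a chain here and D is conditioned on, so the path is blocked at D.
Path 4: V ← P → J
  P is a fork here and P is conditioned on, so the path is blocked at P.
All paths are blocked; V ⊥ J | {D, H, P} holds.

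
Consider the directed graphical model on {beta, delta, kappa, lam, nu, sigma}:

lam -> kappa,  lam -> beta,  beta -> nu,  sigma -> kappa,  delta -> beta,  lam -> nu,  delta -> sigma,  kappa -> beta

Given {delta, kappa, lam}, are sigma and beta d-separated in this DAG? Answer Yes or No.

Yes

Enumerating the 4 paths from sigma to beta and testing each for blocking by {delta, kappa, lam}:
  1. sigma ← delta → beta — delta:fork[blocks] ⇒ blocked
  2. sigma → kappa → beta — kappa:chain[blocks] ⇒ blocked
  3. sigma → kappa ← lam → beta — kappa:collider[open]; lam:fork[blocks] ⇒ blocked
  4. sigma → kappa ← lam → nu ← beta — kappa:collider[open]; lam:fork[blocks]; nu:collider[blocks] ⇒ blocked
Since every path is blocked, d-separation holds.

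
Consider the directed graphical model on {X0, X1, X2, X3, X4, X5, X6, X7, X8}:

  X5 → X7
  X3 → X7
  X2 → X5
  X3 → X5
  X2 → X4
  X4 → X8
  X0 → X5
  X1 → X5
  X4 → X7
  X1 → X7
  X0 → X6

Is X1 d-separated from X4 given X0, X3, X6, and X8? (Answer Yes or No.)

Yes — X1 and X4 are d-separated given {X0, X3, X6, X8}.

We examine all 6 paths between X1 and X4:
Path 1: X1 → X5 → X7 ← X4
  X7 is a collider here and neither X7 nor any of its descendants is conditioned on, so the collider stays closed — the path is blocked at X7.
Path 2: X1 → X5 ← X2 → X4
  X5 is a collider here and neither X5 nor any of its descendants is conditioned on, so the collider stays closed — the path is blocked at X5.
Path 3: X1 → X5 ← X3 → X7 ← X4
  X5 is a collider here and neither X5 nor any of its descendants is conditioned on, so the collider stays closed — the path is blocked at X5.
Path 4: X1 → X7 ← X5 ← X2 → X4
  X7 is a collider here and neither X7 nor any of its descendants is conditioned on, so the collider stays closed — the path is blocked at X7.
Path 5: X1 → X7 ← X3 → X5 ← X2 → X4
  X7 is a collider here and neither X7 nor any of its descendants is conditioned on, so the collider stays closed — the path is blocked at X7.
Path 6: X1 → X7 ← X4
  X7 is a collider here and neither X7 nor any of its descendants is conditioned on, so the collider stays closed — the path is blocked at X7.
Since every path is blocked, d-separation holds.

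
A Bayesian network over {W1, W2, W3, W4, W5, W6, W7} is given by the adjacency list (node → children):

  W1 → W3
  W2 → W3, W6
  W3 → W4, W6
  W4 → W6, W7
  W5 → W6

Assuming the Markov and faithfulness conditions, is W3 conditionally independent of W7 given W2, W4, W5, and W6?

Yes

There are 3 undirected paths between W3 and W7; checking each against the conditioning set {W2, W4, W5, W6}:
Path 1: W3 → W6 ← W4 → W7
  W4 is a fork here and W4 is conditioned on, so the path is blocked at W4.
Path 2: W3 ← W2 → W6 ← W4 → W7
  W2 is a fork here and W2 is conditioned on, so the path is blocked at W2.
Path 3: W3 → W4 → W7
  W4 is a chain here and W4 is conditioned on, so the path is blocked at W4.
All paths are blocked; W3 ⊥ W7 | {W2, W4, W5, W6} holds.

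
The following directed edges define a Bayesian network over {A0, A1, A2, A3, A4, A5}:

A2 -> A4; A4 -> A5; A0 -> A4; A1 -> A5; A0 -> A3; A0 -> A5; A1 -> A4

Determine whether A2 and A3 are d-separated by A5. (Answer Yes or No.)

No

We examine all 3 paths between A2 and A3:
Path 1: A2 → A4 → A5 ← A0 → A3
  A4 is a chain and A4 is not conditioned on; A5 is a collider and A5 is conditioned on, which opens it; A0 is a fork and A0 is not conditioned on — no node blocks this path, so it is active.
Path 2: A2 → A4 ← A1 → A5 ← A0 → A3
  A4 is a collider and its descendant A5 is conditioned on, which opens it; A1 is a fork and A1 is not conditioned on; A5 is a collider and A5 is conditioned on, which opens it; A0 is a fork and A0 is not conditioned on — no node blocks this path, so it is active.
Path 3: A2 → A4 ← A0 → A3
  A4 is a collider and its descendant A5 is conditioned on, which opens it; A0 is a fork and A0 is not conditioned on — no node blocks this path, so it is active.
At least one path is unblocked, so d-separation fails.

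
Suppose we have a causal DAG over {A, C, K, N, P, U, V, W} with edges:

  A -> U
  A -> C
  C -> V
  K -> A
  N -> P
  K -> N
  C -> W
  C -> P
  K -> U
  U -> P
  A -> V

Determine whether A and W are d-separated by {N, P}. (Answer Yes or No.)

6 paths connect A and W; each must be blocked for d-separation to hold:
Path 1: A ← K → N → P ← C → W
  N is a chain here and N is conditioned on, so the path is blocked at N.
Path 2: A ← K → U → P ← C → W
  K is a fork and K is not conditioned on; U is a chain and U is not conditioned on; P is a collider and P is conditioned on, which opens it; C is a fork and C is not conditioned on — no node blocks this path, so it is active.
Path 3: A → C → W
  C is a chain and C is not conditioned on — no node blocks this path, so it is active.
Path 4: A → U ← K → N → P ← C → W
  N is a chain here and N is conditioned on, so the path is blocked at N.
Path 5: A → U → P ← C → W
  U is a chain and U is not conditioned on; P is a collider and P is conditioned on, which opens it; C is a fork and C is not conditioned on — no node blocks this path, so it is active.
Path 6: A → V ← C → W
  V is a collider here and neither V nor any of its descendants is conditioned on, so the collider stays closed — the path is blocked at V.
Since the path A ← K → U → P ← C → W is active, A and W are not d-separated given {N, P}.

No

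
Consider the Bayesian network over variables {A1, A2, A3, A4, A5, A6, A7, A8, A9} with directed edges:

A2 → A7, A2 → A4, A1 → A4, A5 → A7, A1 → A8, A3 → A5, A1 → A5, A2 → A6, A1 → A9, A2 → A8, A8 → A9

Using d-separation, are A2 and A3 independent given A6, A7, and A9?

We examine all 4 paths between A2 and A3:
Path 1: A2 → A8 ← A1 → A5 ← A3
  A8 is a collider and its descendant A9 is conditioned on, which opens it; A1 is a fork and A1 is not conditioned on; A5 is a collider and its descendant A7 is conditioned on, which opens it — no node blocks this path, so it is active.
Path 2: A2 → A8 → A9 ← A1 → A5 ← A3
  A8 is a chain and A8 is not conditioned on; A9 is a collider and A9 is conditioned on, which opens it; A1 is a fork and A1 is not conditioned on; A5 is a collider and its descendant A7 is conditioned on, which opens it — no node blocks this path, so it is active.
Path 3: A2 → A7 ← A5 ← A3
  A7 is a collider and A7 is conditioned on, which opens it; A5 is a chain and A5 is not conditioned on — no node blocks this path, so it is active.
Path 4: A2 → A4 ← A1 → A5 ← A3
  A4 is a collider here and neither A4 nor any of its descendants is conditioned on, so the collider stays closed — the path is blocked at A4.
Because an active path exists, A2 and A3 are not d-separated.

No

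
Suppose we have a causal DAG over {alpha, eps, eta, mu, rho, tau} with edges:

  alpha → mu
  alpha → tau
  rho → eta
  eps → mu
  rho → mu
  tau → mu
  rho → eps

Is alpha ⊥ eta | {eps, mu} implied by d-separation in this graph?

No — alpha and eta are not d-separated given {eps, mu}.

There are 4 undirected paths between alpha and eta; checking each against the conditioning set {eps, mu}:
Path 1: alpha → mu ← rho → eta
  mu is a collider and mu is conditioned on, which opens it; rho is a fork and rho is not conditioned on — no node blocks this path, so it is active.
Path 2: alpha → mu ← eps ← rho → eta
  eps is a chain here and eps is conditioned on, so the path is blocked at eps.
Path 3: alpha → tau → mu ← rho → eta
  tau is a chain and tau is not conditioned on; mu is a collider and mu is conditioned on, which opens it; rho is a fork and rho is not conditioned on — no node blocks this path, so it is active.
Path 4: alpha → tau → mu ← eps ← rho → eta
  eps is a chain here and eps is conditioned on, so the path is blocked at eps.
Because an active path exists, alpha and eta are not d-separated.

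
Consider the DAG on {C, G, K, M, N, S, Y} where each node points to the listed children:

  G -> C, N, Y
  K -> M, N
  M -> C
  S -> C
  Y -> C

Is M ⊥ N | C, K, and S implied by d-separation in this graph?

No

We examine all 3 paths between M and N:
Path 1: M ← K → N
  K is a fork here and K is conditioned on, so the path is blocked at K.
Path 2: M → C ← G → N
  C is a collider and C is conditioned on, which opens it; G is a fork and G is not conditioned on — no node blocks this path, so it is active.
Path 3: M → C ← Y ← G → N
  C is a collider and C is conditioned on, which opens it; Y is a chain and Y is not conditioned on; G is a fork and G is not conditioned on — no node blocks this path, so it is active.
Because an active path exists, M and N are not d-separated.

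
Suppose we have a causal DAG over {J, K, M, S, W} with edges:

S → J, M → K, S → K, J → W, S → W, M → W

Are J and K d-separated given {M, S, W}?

4 paths connect J and K; each must be blocked for d-separation to hold:
  1. J ← S → K — S:fork[blocks] ⇒ blocked
  2. J ← S → W ← M → K — S:fork[blocks]; W:collider[open]; M:fork[blocks] ⇒ blocked
  3. J → W ← M → K — W:collider[open]; M:fork[blocks] ⇒ blocked
  4. J → W ← S → K — W:collider[open]; S:fork[blocks] ⇒ blocked
Since every path is blocked, d-separation holds.

Yes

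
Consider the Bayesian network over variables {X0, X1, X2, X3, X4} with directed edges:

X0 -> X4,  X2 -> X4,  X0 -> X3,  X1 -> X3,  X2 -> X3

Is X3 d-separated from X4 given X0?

No

2 paths connect X3 and X4; each must be blocked for d-separation to hold:
  1. X3 ← X0 → X4 — X0:fork[blocks] ⇒ blocked
  2. X3 ← X2 → X4 — X2:fork[open] ⇒ active
At least one path is unblocked, so d-separation fails.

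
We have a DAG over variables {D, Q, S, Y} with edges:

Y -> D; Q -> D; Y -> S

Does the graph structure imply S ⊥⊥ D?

No

The only undirected path from S to D is:
Path 1: S ← Y → D
  Y is a fork and Y is not conditioned on — no node blocks this path, so it is active.
At least one path is unblocked, so d-separation fails.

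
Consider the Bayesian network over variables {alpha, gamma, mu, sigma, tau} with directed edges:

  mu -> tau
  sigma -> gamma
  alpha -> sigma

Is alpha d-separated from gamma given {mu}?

The only undirected path from alpha to gamma is:
  1. alpha → sigma → gamma — sigma:chain[open] ⇒ active
At least one path is unblocked, so d-separation fails.

No — alpha and gamma are not d-separated given {mu}.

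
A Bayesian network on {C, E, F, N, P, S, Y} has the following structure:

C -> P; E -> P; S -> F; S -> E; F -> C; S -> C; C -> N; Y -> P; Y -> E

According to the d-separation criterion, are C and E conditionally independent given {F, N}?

No

There are 4 undirected paths between C and E; checking each against the conditioning set {F, N}:
  1. C → P ← Y → E — P:collider[blocks]; Y:fork[open] ⇒ blocked
  2. C → P ← E — P:collider[blocks] ⇒ blocked
  3. C ← S → E — S:fork[open] ⇒ active
  4. C ← F ← S → E — F:chain[blocks]; S:fork[open] ⇒ blocked
Since the path C ← S → E is active, C and E are not d-separated given {F, N}.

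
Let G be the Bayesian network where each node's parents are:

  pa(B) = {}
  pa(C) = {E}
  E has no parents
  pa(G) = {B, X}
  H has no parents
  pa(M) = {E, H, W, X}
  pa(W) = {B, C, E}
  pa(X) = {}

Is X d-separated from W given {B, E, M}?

Enumerating the 4 paths from X to W and testing each for blocking by {B, E, M}:
Path 1: X → G ← B → W
  G is a collider here and neither G nor any of its descendants is conditioned on, so the collider stays closed — the path is blocked at G.
Path 2: X → M ← W
  M is a collider and M is conditioned on, which opens it — no node blocks this path, so it is active.
Path 3: X → M ← E → W
  E is a fork here and E is conditioned on, so the path is blocked at E.
Path 4: X → M ← E → C → W
  E is a fork here and E is conditioned on, so the path is blocked at E.
Because an active path exists, X and W are not d-separated.

No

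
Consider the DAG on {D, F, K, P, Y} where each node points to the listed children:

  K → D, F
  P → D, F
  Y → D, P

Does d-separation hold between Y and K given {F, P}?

Yes

Enumerating the 4 paths from Y to K and testing each for blocking by {F, P}:
  1. Y → P → D ← K — P:chain[blocks]; D:collider[blocks] ⇒ blocked
  2. Y → P → F ← K — P:chain[blocks]; F:collider[open] ⇒ blocked
  3. Y → D ← P → F ← K — D:collider[blocks]; P:fork[blocks]; F:collider[open] ⇒ blocked
  4. Y → D ← K — D:collider[blocks] ⇒ blocked
Since every path is blocked, d-separation holds.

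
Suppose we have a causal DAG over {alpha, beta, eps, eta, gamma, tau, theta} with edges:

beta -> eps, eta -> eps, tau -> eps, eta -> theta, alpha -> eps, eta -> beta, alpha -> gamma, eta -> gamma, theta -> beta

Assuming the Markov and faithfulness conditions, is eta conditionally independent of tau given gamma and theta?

We examine all 4 paths between eta and tau:
  1. eta → gamma ← alpha → eps ← tau — gamma:collider[open]; alpha:fork[open]; eps:collider[blocks] ⇒ blocked
  2. eta → eps ← tau — eps:collider[blocks] ⇒ blocked
  3. eta → theta → beta → eps ← tau — theta:chain[blocks]; beta:chain[open]; eps:collider[blocks] ⇒ blocked
  4. eta → beta → eps ← tau — beta:chain[open]; eps:collider[blocks] ⇒ blocked
Since every path is blocked, d-separation holds.

Yes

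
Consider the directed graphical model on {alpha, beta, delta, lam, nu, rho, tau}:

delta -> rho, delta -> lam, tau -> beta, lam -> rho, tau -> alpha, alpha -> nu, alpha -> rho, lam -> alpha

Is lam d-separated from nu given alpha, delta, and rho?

Enumerating the 3 paths from lam to nu and testing each for blocking by {alpha, delta, rho}:
Path 1: lam → rho ← alpha → nu
  alpha is a fork here and alpha is conditioned on, so the path is blocked at alpha.
Path 2: lam → alpha → nu
  alpha is a chain here and alpha is conditioned on, so the path is blocked at alpha.
Path 3: lam ← delta → rho ← alpha → nu
  delta is a fork here and delta is conditioned on, so the path is blocked at delta.
Since every path is blocked, d-separation holds.

Yes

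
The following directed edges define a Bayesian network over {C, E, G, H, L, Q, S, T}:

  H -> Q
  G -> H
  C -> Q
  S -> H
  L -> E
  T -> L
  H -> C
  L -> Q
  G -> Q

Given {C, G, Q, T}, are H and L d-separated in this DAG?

3 paths connect H and L; each must be blocked for d-separation to hold:
Path 1: H → Q ← L
  Q is a collider and Q is conditioned on, which opens it — no node blocks this path, so it is active.
Path 2: H → C → Q ← L
  C is a chain here and C is conditioned on, so the path is blocked at C.
Path 3: H ← G → Q ← L
  G is a fork here and G is conditioned on, so the path is blocked at G.
Since the path H → Q ← L is active, H and L are not d-separated given {C, G, Q, T}.

No — H and L are not d-separated given {C, G, Q, T}.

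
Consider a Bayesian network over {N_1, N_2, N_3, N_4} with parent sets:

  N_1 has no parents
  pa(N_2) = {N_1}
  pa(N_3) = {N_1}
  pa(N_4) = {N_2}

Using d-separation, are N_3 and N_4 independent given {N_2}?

Yes

Only one path connects N_3 and N_4:
  1. N_3 ← N_1 → N_2 → N_4 — N_1:fork[open]; N_2:chain[blocks] ⇒ blocked
Every path is blocked, so N_3 and N_4 are d-separated given {N_2}.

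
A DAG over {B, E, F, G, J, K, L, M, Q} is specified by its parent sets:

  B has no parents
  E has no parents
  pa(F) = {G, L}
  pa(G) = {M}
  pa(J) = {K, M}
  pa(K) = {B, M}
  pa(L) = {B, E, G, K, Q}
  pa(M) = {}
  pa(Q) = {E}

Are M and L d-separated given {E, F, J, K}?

Enumerating the 6 paths from M to L and testing each for blocking by {E, F, J, K}:
  1. M → J ← K ← B → L — J:collider[open]; K:chain[blocks]; B:fork[open] ⇒ blocked
  2. M → J ← K → L — J:collider[open]; K:fork[blocks] ⇒ blocked
  3. M → G → F ← L — G:chain[open]; F:collider[open] ⇒ active
  4. M → G → L — G:chain[open] ⇒ active
  5. M → K ← B → L — K:collider[open]; B:fork[open] ⇒ active
  6. M → K → L — K:chain[blocks] ⇒ blocked
Since the path M → G → F ← L is active, M and L are not d-separated given {E, F, J, K}.

No — M and L are not d-separated given {E, F, J, K}.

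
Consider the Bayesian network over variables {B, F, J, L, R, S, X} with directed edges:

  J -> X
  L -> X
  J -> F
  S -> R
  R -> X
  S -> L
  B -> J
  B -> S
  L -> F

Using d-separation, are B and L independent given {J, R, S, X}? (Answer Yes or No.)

Enumerating the 6 paths from B to L and testing each for blocking by {J, R, S, X}:
  1. B → S → L — S:chain[blocks] ⇒ blocked
  2. B → S → R → X ← L — S:chain[blocks]; R:chain[blocks]; X:collider[open] ⇒ blocked
  3. B → S → R → X ← J → F ← L — S:chain[blocks]; R:chain[blocks]; X:collider[open]; J:fork[blocks]; F:collider[blocks] ⇒ blocked
  4. B → J → F ← L — J:chain[blocks]; F:collider[blocks] ⇒ blocked
  5. B → J → X ← L — J:chain[blocks]; X:collider[open] ⇒ blocked
  6. B → J → X ← R ← S → L — J:chain[blocks]; X:collider[open]; R:chain[blocks]; S:fork[blocks] ⇒ blocked
All paths are blocked; B ⊥ L | {J, R, S, X} holds.

Yes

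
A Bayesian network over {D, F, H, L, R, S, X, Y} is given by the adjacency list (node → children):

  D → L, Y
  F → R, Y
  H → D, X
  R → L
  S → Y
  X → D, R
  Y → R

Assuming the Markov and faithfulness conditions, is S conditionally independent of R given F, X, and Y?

Enumerating the 5 paths from S to R and testing each for blocking by {F, X, Y}:
Path 1: S → Y → R
  Y is a chain here and Y is conditioned on, so the path is blocked at Y.
Path 2: S → Y ← F → R
  F is a fork here and F is conditioned on, so the path is blocked at F.
Path 3: S → Y ← D ← X → R
  X is a fork here and X is conditioned on, so the path is blocked at X.
Path 4: S → Y ← D → L ← R
  L is a collider here and neither L nor any of its descendants is conditioned on, so the collider stays closed — the path is blocked at L.
Path 5: S → Y ← D ← H → X → R
  X is a chain here and X is conditioned on, so the path is blocked at X.
All paths are blocked; S ⊥ R | {F, X, Y} holds.

Yes — S and R are d-separated given {F, X, Y}.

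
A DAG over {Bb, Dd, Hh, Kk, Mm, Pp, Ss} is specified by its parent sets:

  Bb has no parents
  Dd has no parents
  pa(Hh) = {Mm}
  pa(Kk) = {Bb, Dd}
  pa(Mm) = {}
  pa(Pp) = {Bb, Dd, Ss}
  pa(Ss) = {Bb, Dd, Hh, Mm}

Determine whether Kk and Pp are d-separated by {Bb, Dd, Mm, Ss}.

Yes — Kk and Pp are d-separated given {Bb, Dd, Mm, Ss}.

We examine all 6 paths between Kk and Pp:
  1. Kk ← Dd → Pp — Dd:fork[blocks] ⇒ blocked
  2. Kk ← Dd → Ss → Pp — Dd:fork[blocks]; Ss:chain[blocks] ⇒ blocked
  3. Kk ← Dd → Ss ← Bb → Pp — Dd:fork[blocks]; Ss:collider[open]; Bb:fork[blocks] ⇒ blocked
  4. Kk ← Bb → Pp — Bb:fork[blocks] ⇒ blocked
  5. Kk ← Bb → Ss ← Dd → Pp — Bb:fork[blocks]; Ss:collider[open]; Dd:fork[blocks] ⇒ blocked
  6. Kk ← Bb → Ss → Pp — Bb:fork[blocks]; Ss:chain[blocks] ⇒ blocked
Every path is blocked, so Kk and Pp are d-separated given {Bb, Dd, Mm, Ss}.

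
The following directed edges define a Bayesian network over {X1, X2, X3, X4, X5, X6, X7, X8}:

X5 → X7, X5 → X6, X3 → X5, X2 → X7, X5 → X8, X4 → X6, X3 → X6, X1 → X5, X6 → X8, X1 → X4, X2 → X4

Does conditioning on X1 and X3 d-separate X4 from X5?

Yes — X4 and X5 are d-separated given {X1, X3}.

We examine all 5 paths between X4 and X5:
  1. X4 ← X1 → X5 — X1:fork[blocks] ⇒ blocked
  2. X4 → X6 ← X5 — X6:collider[blocks] ⇒ blocked
  3. X4 → X6 ← X3 → X5 — X6:collider[blocks]; X3:fork[blocks] ⇒ blocked
  4. X4 → X6 → X8 ← X5 — X6:chain[open]; X8:collider[blocks] ⇒ blocked
  5. X4 ← X2 → X7 ← X5 — X2:fork[open]; X7:collider[blocks] ⇒ blocked
All paths are blocked; X4 ⊥ X5 | {X1, X3} holds.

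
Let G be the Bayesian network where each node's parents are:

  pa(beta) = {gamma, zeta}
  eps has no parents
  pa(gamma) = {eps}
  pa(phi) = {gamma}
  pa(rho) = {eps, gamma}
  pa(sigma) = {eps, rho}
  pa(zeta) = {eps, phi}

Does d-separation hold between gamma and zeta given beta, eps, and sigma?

No — gamma and zeta are not d-separated given {beta, eps, sigma}.

5 paths connect gamma and zeta; each must be blocked for d-separation to hold:
  1. gamma → phi → zeta — phi:chain[open] ⇒ active
  2. gamma ← eps → zeta — eps:fork[blocks] ⇒ blocked
  3. gamma → beta ← zeta — beta:collider[open] ⇒ active
  4. gamma → rho → sigma ← eps → zeta — rho:chain[open]; sigma:collider[open]; eps:fork[blocks] ⇒ blocked
  5. gamma → rho ← eps → zeta — rho:collider[open]; eps:fork[blocks] ⇒ blocked
Because an active path exists, gamma and zeta are not d-separated.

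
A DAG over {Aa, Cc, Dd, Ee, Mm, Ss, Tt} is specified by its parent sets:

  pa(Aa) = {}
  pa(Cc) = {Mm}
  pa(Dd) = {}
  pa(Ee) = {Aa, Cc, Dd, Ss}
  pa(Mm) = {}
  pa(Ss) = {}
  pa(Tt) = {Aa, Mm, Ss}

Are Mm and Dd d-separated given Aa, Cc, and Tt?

We examine all 3 paths between Mm and Dd:
Path 1: Mm → Tt ← Aa → Ee ← Dd
  Aa is a fork here and Aa is conditioned on, so the path is blocked at Aa.
Path 2: Mm → Tt ← Ss → Ee ← Dd
  Ee is a collider here and neither Ee nor any of its descendants is conditioned on, so the collider stays closed — the path is blocked at Ee.
Path 3: Mm → Cc → Ee ← Dd
  Cc is a chain here and Cc is conditioned on, so the path is blocked at Cc.
Every path is blocked, so Mm and Dd are d-separated given {Aa, Cc, Tt}.

Yes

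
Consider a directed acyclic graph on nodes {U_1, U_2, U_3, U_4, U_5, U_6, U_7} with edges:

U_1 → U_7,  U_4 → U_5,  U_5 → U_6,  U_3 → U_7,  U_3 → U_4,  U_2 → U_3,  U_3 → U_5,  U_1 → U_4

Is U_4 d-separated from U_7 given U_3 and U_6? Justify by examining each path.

Enumerating the 3 paths from U_4 to U_7 and testing each for blocking by {U_3, U_6}:
  1. U_4 ← U_3 → U_7 — U_3:fork[blocks] ⇒ blocked
  2. U_4 → U_5 ← U_3 → U_7 — U_5:collider[open]; U_3:fork[blocks] ⇒ blocked
  3. U_4 ← U_1 → U_7 — U_1:fork[open] ⇒ active
At least one path is unblocked, so d-separation fails.

No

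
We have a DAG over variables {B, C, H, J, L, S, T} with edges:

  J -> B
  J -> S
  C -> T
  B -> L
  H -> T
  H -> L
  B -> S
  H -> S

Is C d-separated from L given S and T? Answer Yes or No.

There are 3 undirected paths between C and L; checking each against the conditioning set {S, T}:
  1. C → T ← H → S ← B → L — T:collider[open]; H:fork[open]; S:collider[open]; B:fork[open] ⇒ active
  2. C → T ← H → S ← J → B → L — T:collider[open]; H:fork[open]; S:collider[open]; J:fork[open]; B:chain[open] ⇒ active
  3. C → T ← H → L — T:collider[open]; H:fork[open] ⇒ active
At least one path is unblocked, so d-separation fails.

No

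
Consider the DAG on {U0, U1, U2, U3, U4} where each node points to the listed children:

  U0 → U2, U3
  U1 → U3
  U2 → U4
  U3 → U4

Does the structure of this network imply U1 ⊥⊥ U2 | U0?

Yes

Enumerating the 2 paths from U1 to U2 and testing each for blocking by {U0}:
  1. U1 → U3 ← U0 → U2 — U3:collider[blocks]; U0:fork[blocks] ⇒ blocked
  2. U1 → U3 → U4 ← U2 — U3:chain[open]; U4:collider[blocks] ⇒ blocked
Every path is blocked, so U1 and U2 are d-separated given {U0}.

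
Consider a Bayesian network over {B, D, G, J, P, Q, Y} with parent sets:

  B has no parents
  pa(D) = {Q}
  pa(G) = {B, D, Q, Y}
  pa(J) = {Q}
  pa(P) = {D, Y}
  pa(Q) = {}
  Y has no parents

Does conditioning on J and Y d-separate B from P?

Yes — B and P are d-separated given {J, Y}.

Enumerating the 3 paths from B to P and testing each for blocking by {J, Y}:
  1. B → G ← Y → P — G:collider[blocks]; Y:fork[blocks] ⇒ blocked
  2. B → G ← Q → D → P — G:collider[blocks]; Q:fork[open]; D:chain[open] ⇒ blocked
  3. B → G ← D → P — G:collider[blocks]; D:fork[open] ⇒ blocked
All paths are blocked; B ⊥ P | {J, Y} holds.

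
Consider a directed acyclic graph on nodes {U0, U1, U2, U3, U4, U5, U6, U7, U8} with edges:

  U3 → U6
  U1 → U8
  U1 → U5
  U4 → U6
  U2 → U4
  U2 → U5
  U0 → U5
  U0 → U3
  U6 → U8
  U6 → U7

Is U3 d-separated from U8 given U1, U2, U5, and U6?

4 paths connect U3 and U8; each must be blocked for d-separation to hold:
Path 1: U3 ← U0 → U5 ← U1 → U8
  U1 is a fork here and U1 is conditioned on, so the path is blocked at U1.
Path 2: U3 ← U0 → U5 ← U2 → U4 → U6 → U8
  U2 is a fork here and U2 is conditioned on, so the path is blocked at U2.
Path 3: U3 → U6 → U8
  U6 is a chain here and U6 is conditioned on, so the path is blocked at U6.
Path 4: U3 → U6 ← U4 ← U2 → U5 ← U1 → U8
  U2 is a fork here and U2 is conditioned on, so the path is blocked at U2.
All paths are blocked; U3 ⊥ U8 | {U1, U2, U5, U6} holds.

Yes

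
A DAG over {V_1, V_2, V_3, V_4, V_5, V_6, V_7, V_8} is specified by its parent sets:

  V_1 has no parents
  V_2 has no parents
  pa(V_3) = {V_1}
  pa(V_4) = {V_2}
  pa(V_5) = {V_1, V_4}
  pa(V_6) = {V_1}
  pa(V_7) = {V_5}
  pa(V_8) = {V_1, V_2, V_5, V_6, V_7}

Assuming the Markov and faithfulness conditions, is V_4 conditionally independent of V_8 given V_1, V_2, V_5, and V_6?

5 paths connect V_4 and V_8; each must be blocked for d-separation to hold:
Path 1: V_4 → V_5 → V_7 → V_8
  V_5 is a chain here and V_5 is conditioned on, so the path is blocked at V_5.
Path 2: V_4 → V_5 ← V_1 → V_6 → V_8
  V_1 is a fork here and V_1 is conditioned on, so the path is blocked at V_1.
Path 3: V_4 → V_5 ← V_1 → V_8
  V_1 is a fork here and V_1 is conditioned on, so the path is blocked at V_1.
Path 4: V_4 → V_5 → V_8
  V_5 is a chain here and V_5 is conditioned on, so the path is blocked at V_5.
Path 5: V_4 ← V_2 → V_8
  V_2 is a fork here and V_2 is conditioned on, so the path is blocked at V_2.
Since every path is blocked, d-separation holds.

Yes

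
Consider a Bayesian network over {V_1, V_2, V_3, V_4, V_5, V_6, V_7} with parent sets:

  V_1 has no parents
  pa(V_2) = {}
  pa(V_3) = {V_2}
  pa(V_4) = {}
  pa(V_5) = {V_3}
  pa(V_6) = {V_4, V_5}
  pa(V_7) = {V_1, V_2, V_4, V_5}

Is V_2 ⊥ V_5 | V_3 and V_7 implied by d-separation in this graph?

3 paths connect V_2 and V_5; each must be blocked for d-separation to hold:
Path 1: V_2 → V_3 → V_5
  V_3 is a chain here and V_3 is conditioned on, so the path is blocked at V_3.
Path 2: V_2 → V_7 ← V_5
  V_7 is a collider and V_7 is conditioned on, which opens it — no node blocks this path, so it is active.
Path 3: V_2 → V_7 ← V_4 → V_6 ← V_5
  V_6 is a collider here and neither V_6 nor any of its descendants is conditioned on, so the collider stays closed — the path is blocked at V_6.
At least one path is unblocked, so d-separation fails.

No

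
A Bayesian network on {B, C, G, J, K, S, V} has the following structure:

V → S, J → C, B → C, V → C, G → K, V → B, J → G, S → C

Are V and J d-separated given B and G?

Enumerating the 3 paths from V to J and testing each for blocking by {B, G}:
Path 1: V → S → C ← J
  C is a collider here and neither C nor any of its descendants is conditioned on, so the collider stays closed — the path is blocked at C.
Path 2: V → B → C ← J
  B is a chain here and B is conditioned on, so the path is blocked at B.
Path 3: V → C ← J
  C is a collider here and neither C nor any of its descendants is conditioned on, so the collider stays closed — the path is blocked at C.
All paths are blocked; V ⊥ J | {B, G} holds.

Yes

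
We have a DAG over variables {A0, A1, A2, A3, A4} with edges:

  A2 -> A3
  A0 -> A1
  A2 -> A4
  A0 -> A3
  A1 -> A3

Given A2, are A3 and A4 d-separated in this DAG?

Yes — A3 and A4 are d-separated given {A2}.

The only undirected path from A3 to A4 is:
Path 1: A3 ← A2 → A4
  A2 is a fork here and A2 is conditioned on, so the path is blocked at A2.
All paths are blocked; A3 ⊥ A4 | {A2} holds.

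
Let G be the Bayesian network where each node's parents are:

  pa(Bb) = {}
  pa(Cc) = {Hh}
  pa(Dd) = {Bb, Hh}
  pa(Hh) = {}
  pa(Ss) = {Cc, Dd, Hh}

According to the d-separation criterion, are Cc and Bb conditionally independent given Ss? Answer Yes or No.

No

We examine all 4 paths between Cc and Bb:
Path 1: Cc ← Hh → Dd ← Bb
  Hh is a fork and Hh is not conditioned on; Dd is a collider and its descendant Ss is conditioned on, which opens it — no node blocks this path, so it is active.
Path 2: Cc ← Hh → Ss ← Dd ← Bb
  Hh is a fork and Hh is not conditioned on; Ss is a collider and Ss is conditioned on, which opens it; Dd is a chain and Dd is not conditioned on — no node blocks this path, so it is active.
Path 3: Cc → Ss ← Hh → Dd ← Bb
  Ss is a collider and Ss is conditioned on, which opens it; Hh is a fork and Hh is not conditioned on; Dd is a collider and its descendant Ss is conditioned on, which opens it — no node blocks this path, so it is active.
Path 4: Cc → Ss ← Dd ← Bb
  Ss is a collider and Ss is conditioned on, which opens it; Dd is a chain and Dd is not conditioned on — no node blocks this path, so it is active.
Because an active path exists, Cc and Bb are not d-separated.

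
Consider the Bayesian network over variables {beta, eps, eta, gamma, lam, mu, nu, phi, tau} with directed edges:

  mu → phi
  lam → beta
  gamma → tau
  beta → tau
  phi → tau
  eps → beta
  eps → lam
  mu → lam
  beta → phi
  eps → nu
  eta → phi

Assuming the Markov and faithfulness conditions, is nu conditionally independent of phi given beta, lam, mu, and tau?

Yes — nu and phi are d-separated given {beta, lam, mu, tau}.

Enumerating the 6 paths from nu to phi and testing each for blocking by {beta, lam, mu, tau}:
Path 1: nu ← eps → lam → beta → tau ← phi
  lam is a chain here and lam is conditioned on, so the path is blocked at lam.
Path 2: nu ← eps → lam → beta → phi
  lam is a chain here and lam is conditioned on, so the path is blocked at lam.
Path 3: nu ← eps → lam ← mu → phi
  mu is a fork here and mu is conditioned on, so the path is blocked at mu.
Path 4: nu ← eps → beta ← lam ← mu → phi
  lam is a chain here and lam is conditioned on, so the path is blocked at lam.
Path 5: nu ← eps → beta → tau ← phi
  beta is a chain here and beta is conditioned on, so the path is blocked at beta.
Path 6: nu ← eps → beta → phi
  beta is a chain here and beta is conditioned on, so the path is blocked at beta.
All paths are blocked; nu ⊥ phi | {beta, lam, mu, tau} holds.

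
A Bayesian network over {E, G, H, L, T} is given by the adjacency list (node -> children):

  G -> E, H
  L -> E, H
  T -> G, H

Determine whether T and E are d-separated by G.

Enumerating the 4 paths from T to E and testing each for blocking by {G}:
Path 1: T → H ← L → E
  H is a collider here and neither H nor any of its descendants is conditioned on, so the collider stays closed — the path is blocked at H.
Path 2: T → H ← G → E
  H is a collider here and neither H nor any of its descendants is conditioned on, so the collider stays closed — the path is blocked at H.
Path 3: T → G → E
  G is a chain here and G is conditioned on, so the path is blocked at G.
Path 4: T → G → H ← L → E
  G is a chain here and G is conditioned on, so the path is blocked at G.
Every path is blocked, so T and E are d-separated given {G}.

Yes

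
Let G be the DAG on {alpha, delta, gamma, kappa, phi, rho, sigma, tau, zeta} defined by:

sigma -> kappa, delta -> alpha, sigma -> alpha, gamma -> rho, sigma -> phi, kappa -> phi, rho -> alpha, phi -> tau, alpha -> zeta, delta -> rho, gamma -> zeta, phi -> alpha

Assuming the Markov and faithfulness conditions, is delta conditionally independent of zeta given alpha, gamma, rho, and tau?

4 paths connect delta and zeta; each must be blocked for d-separation to hold:
Path 1: delta → rho ← gamma → zeta
  gamma is a fork here and gamma is conditioned on, so the path is blocked at gamma.
Path 2: delta → rho → alpha → zeta
  rho is a chain here and rho is conditioned on, so the path is blocked at rho.
Path 3: delta → alpha → zeta
  alpha is a chain here and alpha is conditioned on, so the path is blocked at alpha.
Path 4: delta → alpha ← rho ← gamma → zeta
  rho is a chain here and rho is conditioned on, so the path is blocked at rho.
All paths are blocked; delta ⊥ zeta | {alpha, gamma, rho, tau} holds.

Yes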